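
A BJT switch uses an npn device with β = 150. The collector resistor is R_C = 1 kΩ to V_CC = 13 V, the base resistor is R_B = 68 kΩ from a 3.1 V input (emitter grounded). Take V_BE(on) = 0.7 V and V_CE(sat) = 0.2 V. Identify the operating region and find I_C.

Assume active. Base-emitter loop: I_B = (V_BB − V_BE)/R_B = (3.1 − 0.7)/68 = 0.0353 mA.
I_C = β·I_B = 150×0.0353 = 5.29 mA.
V_CE = V_CC − I_C·R_C = 13 − 5.29×1 = 7.71 V > V_CE(sat), so the active-region assumption holds.

active; I_C ≈ 5.3 mA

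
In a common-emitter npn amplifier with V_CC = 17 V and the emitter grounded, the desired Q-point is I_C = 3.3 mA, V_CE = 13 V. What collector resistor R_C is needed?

R_C ≈ 1.2 kΩ

Collector loop: V_CC = I_C·R_C + V_CE.
R_C = (V_CC − V_CE)/I_C = (17 − 13)/3.3 = 1.21 kΩ.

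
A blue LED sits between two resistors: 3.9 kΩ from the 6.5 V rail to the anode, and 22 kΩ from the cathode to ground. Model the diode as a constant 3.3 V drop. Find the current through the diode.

I ≈ 0.12 mA

The two resistors are in series with the diode, so KVL gives 6.5 = I·3.9 + 3.3 + I·22.
I = (6.5 − 3.3) / (3.9 + 22) kΩ = 3.2 / 25.9 = 0.124 mA.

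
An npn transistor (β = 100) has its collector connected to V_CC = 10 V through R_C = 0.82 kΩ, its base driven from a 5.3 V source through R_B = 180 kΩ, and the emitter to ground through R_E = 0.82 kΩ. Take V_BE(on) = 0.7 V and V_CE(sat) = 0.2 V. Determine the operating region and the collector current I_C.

Assume active. Base-emitter loop: I_B = (V_BB − V_BE)/(R_B + (β+1)R_E) = (5.3 − 0.7)/(180 + 101×0.82) = 0.0175 mA.
I_C = β·I_B = 100×0.0175 = 1.75 mA.
V_CE = V_CC − I_C·R_C − I_E·R_E = 10 − 1.75×0.82 − 1.77×0.82 = 7.12 V > V_CE(sat), so the active-region assumption holds.

active; I_C ≈ 1.8 mA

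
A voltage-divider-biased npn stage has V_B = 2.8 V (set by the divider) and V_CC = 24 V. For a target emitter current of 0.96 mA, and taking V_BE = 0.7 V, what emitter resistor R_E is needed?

R_E ≈ 2.2 kΩ

V_E = V_B − V_BE = 2.8 − 0.7 = 2.1 V.
R_E = V_E / I_E = 2.1 / 0.96 = 2.19 kΩ.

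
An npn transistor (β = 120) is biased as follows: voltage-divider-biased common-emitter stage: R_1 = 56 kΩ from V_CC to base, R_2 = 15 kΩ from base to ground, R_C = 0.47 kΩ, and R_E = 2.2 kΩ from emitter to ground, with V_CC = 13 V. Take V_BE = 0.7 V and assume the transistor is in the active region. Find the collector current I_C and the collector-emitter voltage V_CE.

Thevenize the base divider: V_Th = V_CC·R_2/(R_1+R_2) = 13×15/71 = 2.75 V, R_Th = R_1‖R_2 = 11.8 kΩ.
Base-emitter loop: V_Th = I_B·R_Th + V_BE + (β+1)I_B·R_E, so I_B = (2.75 − 0.7) / (11.8 + 121×2.2) = 0.00736 mA.
I_C = β·I_B = 120×0.00736 = 0.883 mA, and I_E = (β+1)I_B = 0.891 mA.
V_CE = V_CC − I_C·R_C − I_E·R_E = 13 − 0.883×0.47 − 0.891×2.2 = 10.6 V.
V_CE = 10.6 V > 0.2 V confirms active-region operation.

I_C ≈ 0.88 mA, V_CE ≈ 11 V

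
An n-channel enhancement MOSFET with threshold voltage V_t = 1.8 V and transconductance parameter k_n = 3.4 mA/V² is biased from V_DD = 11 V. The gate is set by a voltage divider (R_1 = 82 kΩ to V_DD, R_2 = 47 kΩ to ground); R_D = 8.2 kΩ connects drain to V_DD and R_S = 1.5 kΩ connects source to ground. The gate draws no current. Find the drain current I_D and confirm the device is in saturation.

V_G = V_DD·R_2/(R_1+R_2) = 11×47/129 = 4.01 V.
Assume saturation: I_D = (k_n/2)(V_GS − V_t)² with V_GS = V_G − I_D·R_S = 4.01 − 1.5·I_D.
Substituting gives 3.82·I_D² − 12.3·I_D + 8.29 = 0, with roots I_D = 0.969 or 2.24 mA.
The root I_D = 2.24 mA gives V_GS = 0.653 V ≤ V_t, so take I_D = 0.969 mA.
Then V_GS = 2.55 V and V_DS = V_DD − I_D(R_D+R_S) = 11 − 0.969×9.7 = 1.6 V.
Saturation requires V_DS ≥ V_GS − V_t = 0.755 V; 1.6 ≥ 0.755 ✓.

I_D ≈ 0.97 mA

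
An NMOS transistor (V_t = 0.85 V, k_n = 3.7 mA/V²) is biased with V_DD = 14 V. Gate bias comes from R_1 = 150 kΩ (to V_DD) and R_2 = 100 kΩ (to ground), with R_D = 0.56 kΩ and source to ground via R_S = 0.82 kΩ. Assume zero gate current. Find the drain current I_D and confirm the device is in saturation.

V_G = V_DD·R_2/(R_1+R_2) = 14×100/250 = 5.6 V.
Assume saturation: I_D = (k_n/2)(V_GS − V_t)² with V_GS = V_G − I_D·R_S = 5.6 − 0.82·I_D.
Substituting gives 1.24·I_D² − 15.4·I_D + 41.7 = 0, with roots I_D = 4 or 8.39 mA.
The root I_D = 8.39 mA gives V_GS = -1.28 V ≤ V_t, so take I_D = 4 mA.
Then V_GS = 2.32 V and V_DS = V_DD − I_D(R_D+R_S) = 14 − 4×1.38 = 8.48 V.
Saturation requires V_DS ≥ V_GS − V_t = 1.47 V; 8.48 ≥ 1.47 ✓.

I_D ≈ 4 mA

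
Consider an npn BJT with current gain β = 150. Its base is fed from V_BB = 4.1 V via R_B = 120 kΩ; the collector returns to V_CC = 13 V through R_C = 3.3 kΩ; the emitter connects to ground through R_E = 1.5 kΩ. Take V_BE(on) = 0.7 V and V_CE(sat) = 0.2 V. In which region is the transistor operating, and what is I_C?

Assume active. Base-emitter loop: I_B = (V_BB − V_BE)/(R_B + (β+1)R_E) = (4.1 − 0.7)/(120 + 151×1.5) = 0.00981 mA.
I_C = β·I_B = 150×0.00981 = 1.47 mA.
V_CE = V_CC − I_C·R_C − I_E·R_E = 13 − 1.47×3.3 − 1.48×1.5 = 5.92 V > V_CE(sat), so the active-region assumption holds.

active; I_C ≈ 1.5 mA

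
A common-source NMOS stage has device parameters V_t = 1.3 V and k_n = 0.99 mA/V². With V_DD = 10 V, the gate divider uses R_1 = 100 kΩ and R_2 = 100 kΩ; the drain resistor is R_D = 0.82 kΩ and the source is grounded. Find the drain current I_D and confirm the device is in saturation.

V_G = V_DD·R_2/(R_1+R_2) = 10×100/200 = 5 V. With the source grounded, V_GS = V_G = 5 V.
Assume saturation: I_D = (k_n/2)(V_GS − V_t)² = (0.99/2)×(5 − 1.3)² = 0.495×3.7² = 6.78 mA.
V_DS = V_DD − I_D·R_D = 10 − 6.78×0.82 = 4.44 V.
Saturation requires V_DS ≥ V_GS − V_t = 3.7 V; 4.44 ≥ 3.7 ✓.

I_D ≈ 6.8 mA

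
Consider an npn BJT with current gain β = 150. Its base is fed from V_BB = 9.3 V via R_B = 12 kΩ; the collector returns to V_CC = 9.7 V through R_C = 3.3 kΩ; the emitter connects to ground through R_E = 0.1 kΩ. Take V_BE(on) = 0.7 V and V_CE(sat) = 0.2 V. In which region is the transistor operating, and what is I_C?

saturation; I_C ≈ 2.8 mA

Assume active: I_B = (9.3 − 0.7)/(12 + 151×0.1) = 0.317 mA, I_C = β·I_B = 47.6 mA.
Then V_CE = 9.7 − 47.6×3.3 − 47.9×0.1 = -152 V < 0.2 V — the active assumption fails.
Re-solve with V_CE = 0.2 V. KCL at the emitter: V_E/R_E = (V_BB−0.7−V_E)/R_B + (V_CC−0.2−V_E)/R_C, giving V_E = 0.346 V.
I_C = (V_CC − 0.2 − V_E)/R_C = (9.5 − 0.346)/3.3 = 2.77 mA.
Check: I_B = (8.6 − 0.346)/12 = 0.688 mA, and β·I_B = 103 mA > I_C, confirming saturation.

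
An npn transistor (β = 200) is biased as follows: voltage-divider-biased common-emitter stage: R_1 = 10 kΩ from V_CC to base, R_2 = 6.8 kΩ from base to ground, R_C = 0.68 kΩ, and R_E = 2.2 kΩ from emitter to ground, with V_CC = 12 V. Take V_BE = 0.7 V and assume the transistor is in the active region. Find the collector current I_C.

Thevenize the base divider: V_Th = V_CC·R_2/(R_1+R_2) = 12×6.8/16.8 = 4.86 V, R_Th = R_1‖R_2 = 4.05 kΩ.
Base-emitter loop: V_Th = I_B·R_Th + V_BE + (β+1)I_B·R_E, so I_B = (4.86 − 0.7) / (4.05 + 201×2.2) = 0.00932 mA.
I_C = β·I_B = 200×0.00932 = 1.86 mA, and I_E = (β+1)I_B = 1.87 mA.
V_CE = V_CC − I_C·R_C − I_E·R_E = 12 − 1.86×0.68 − 1.87×2.2 = 6.61 V.
V_CE = 6.61 V > 0.2 V confirms active-region operation.

I_C ≈ 1.9 mA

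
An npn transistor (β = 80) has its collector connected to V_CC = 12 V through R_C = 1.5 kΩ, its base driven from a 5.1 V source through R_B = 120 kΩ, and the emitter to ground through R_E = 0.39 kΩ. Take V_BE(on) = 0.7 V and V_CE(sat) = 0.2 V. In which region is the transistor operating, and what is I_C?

Assume active. Base-emitter loop: I_B = (V_BB − V_BE)/(R_B + (β+1)R_E) = (5.1 − 0.7)/(120 + 81×0.39) = 0.029 mA.
I_C = β·I_B = 80×0.029 = 2.32 mA.
V_CE = V_CC − I_C·R_C − I_E·R_E = 12 − 2.32×1.5 − 2.35×0.39 = 7.6 V > V_CE(sat), so the active-region assumption holds.

active; I_C ≈ 2.3 mA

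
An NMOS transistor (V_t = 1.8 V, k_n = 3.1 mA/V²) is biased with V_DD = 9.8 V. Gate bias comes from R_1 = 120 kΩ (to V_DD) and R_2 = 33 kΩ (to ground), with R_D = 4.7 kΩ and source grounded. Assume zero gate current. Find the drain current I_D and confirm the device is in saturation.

V_G = V_DD·R_2/(R_1+R_2) = 9.8×33/153 = 2.11 V. With the source grounded, V_GS = V_G = 2.11 V.
Assume saturation: I_D = (k_n/2)(V_GS − V_t)² = (3.1/2)×(2.11 − 1.8)² = 1.55×0.314² = 0.153 mA.
V_DS = V_DD − I_D·R_D = 9.8 − 0.153×4.7 = 9.08 V.
Saturation requires V_DS ≥ V_GS − V_t = 0.314 V; 9.08 ≥ 0.314 ✓.

I_D ≈ 0.15 mA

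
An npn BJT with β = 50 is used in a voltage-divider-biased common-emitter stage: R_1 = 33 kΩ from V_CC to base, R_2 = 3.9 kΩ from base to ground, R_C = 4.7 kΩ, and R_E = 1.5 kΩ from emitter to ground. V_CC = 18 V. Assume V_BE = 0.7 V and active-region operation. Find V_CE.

V_CE ≈ 13 V

Thevenize the base divider: V_Th = V_CC·R_2/(R_1+R_2) = 18×3.9/36.9 = 1.9 V, R_Th = R_1‖R_2 = 3.49 kΩ.
Base-emitter loop: V_Th = I_B·R_Th + V_BE + (β+1)I_B·R_E, so I_B = (1.9 − 0.7) / (3.49 + 51×1.5) = 0.015 mA.
I_C = β·I_B = 50×0.015 = 0.752 mA, and I_E = (β+1)I_B = 0.767 mA.
V_CE = V_CC − I_C·R_C − I_E·R_E = 18 − 0.752×4.7 − 0.767×1.5 = 13.3 V.
V_CE = 13.3 V > 0.2 V confirms active-region operation.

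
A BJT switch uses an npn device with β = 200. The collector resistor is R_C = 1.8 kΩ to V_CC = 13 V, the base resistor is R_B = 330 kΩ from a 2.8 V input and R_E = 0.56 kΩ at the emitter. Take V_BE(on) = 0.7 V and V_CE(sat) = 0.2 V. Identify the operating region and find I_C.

Assume active. Base-emitter loop: I_B = (V_BB − V_BE)/(R_B + (β+1)R_E) = (2.8 − 0.7)/(330 + 201×0.56) = 0.00475 mA.
I_C = β·I_B = 200×0.00475 = 0.949 mA.
V_CE = V_CC − I_C·R_C − I_E·R_E = 13 − 0.949×1.8 − 0.954×0.56 = 10.8 V > V_CE(sat), so the active-region assumption holds.

active; I_C ≈ 0.95 mA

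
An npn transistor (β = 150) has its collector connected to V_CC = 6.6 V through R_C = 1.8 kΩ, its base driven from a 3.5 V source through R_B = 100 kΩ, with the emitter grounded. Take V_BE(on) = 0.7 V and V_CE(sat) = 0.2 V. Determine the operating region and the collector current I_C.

Assume active: I_B = (3.5 − 0.7)/100 = 0.028 mA, giving I_C = β·I_B = 4.2 mA.
But then V_CE = 6.6 − 4.2×1.8 = -0.96 V < V_CE(sat) = 0.2 V — impossible in the active region.
So the transistor is saturated. With V_CE = 0.2 V, I_C = (V_CC − 0.2)/R_C = 6.4/1.8 = 3.56 mA.
Check: β·I_B = 4.2 mA > I_C = 3.56 mA, confirming saturation.

saturation; I_C ≈ 3.6 mA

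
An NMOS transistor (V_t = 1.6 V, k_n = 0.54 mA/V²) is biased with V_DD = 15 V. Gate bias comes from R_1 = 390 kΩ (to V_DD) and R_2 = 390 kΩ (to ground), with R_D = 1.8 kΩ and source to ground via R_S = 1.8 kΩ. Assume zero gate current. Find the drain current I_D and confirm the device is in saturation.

V_G = V_DD·R_2/(R_1+R_2) = 15×390/780 = 7.5 V.
Assume saturation: I_D = (k_n/2)(V_GS − V_t)² with V_GS = V_G − I_D·R_S = 7.5 − 1.8·I_D.
Substituting gives 0.875·I_D² − 6.73·I_D + 9.4 = 0, with roots I_D = 1.83 or 5.87 mA.
The root I_D = 5.87 mA gives V_GS = -3.06 V ≤ V_t, so take I_D = 1.83 mA.
Then V_GS = 4.2 V and V_DS = V_DD − I_D(R_D+R_S) = 15 − 1.83×3.6 = 8.41 V.
Saturation requires V_DS ≥ V_GS − V_t = 2.6 V; 8.41 ≥ 2.6 ✓.

I_D ≈ 1.8 mA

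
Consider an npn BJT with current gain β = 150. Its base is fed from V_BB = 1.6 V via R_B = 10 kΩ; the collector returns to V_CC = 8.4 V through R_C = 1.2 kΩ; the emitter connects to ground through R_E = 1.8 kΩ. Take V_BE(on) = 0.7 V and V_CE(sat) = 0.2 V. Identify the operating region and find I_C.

Assume active. Base-emitter loop: I_B = (V_BB − V_BE)/(R_B + (β+1)R_E) = (1.6 − 0.7)/(10 + 151×1.8) = 0.00319 mA.
I_C = β·I_B = 150×0.00319 = 0.479 mA.
V_CE = V_CC − I_C·R_C − I_E·R_E = 8.4 − 0.479×1.2 − 0.482×1.8 = 6.96 V > V_CE(sat), so the active-region assumption holds.

active; I_C ≈ 0.48 mA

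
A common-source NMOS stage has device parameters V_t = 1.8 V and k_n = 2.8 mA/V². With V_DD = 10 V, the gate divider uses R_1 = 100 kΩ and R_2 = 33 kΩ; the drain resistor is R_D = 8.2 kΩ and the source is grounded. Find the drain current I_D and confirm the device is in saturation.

V_G = V_DD·R_2/(R_1+R_2) = 10×33/133 = 2.48 V. With the source grounded, V_GS = V_G = 2.48 V.
Assume saturation: I_D = (k_n/2)(V_GS − V_t)² = (2.8/2)×(2.48 − 1.8)² = 1.4×0.681² = 0.65 mA.
V_DS = V_DD − I_D·R_D = 10 − 0.65×8.2 = 4.67 V.
Saturation requires V_DS ≥ V_GS − V_t = 0.681 V; 4.67 ≥ 0.681 ✓.

I_D ≈ 0.65 mA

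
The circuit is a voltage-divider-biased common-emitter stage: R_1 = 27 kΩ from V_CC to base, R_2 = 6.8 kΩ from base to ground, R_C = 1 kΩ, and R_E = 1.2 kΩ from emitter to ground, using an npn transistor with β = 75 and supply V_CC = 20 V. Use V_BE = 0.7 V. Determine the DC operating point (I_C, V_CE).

I_C ≈ 2.6 mA, V_CE ≈ 14 V

Thevenize the base divider: V_Th = V_CC·R_2/(R_1+R_2) = 20×6.8/33.8 = 4.02 V, R_Th = R_1‖R_2 = 5.43 kΩ.
Base-emitter loop: V_Th = I_B·R_Th + V_BE + (β+1)I_B·R_E, so I_B = (4.02 − 0.7) / (5.43 + 76×1.2) = 0.0344 mA.
I_C = β·I_B = 75×0.0344 = 2.58 mA, and I_E = (β+1)I_B = 2.61 mA.
V_CE = V_CC − I_C·R_C − I_E·R_E = 20 − 2.58×1 − 2.61×1.2 = 14.3 V.
V_CE = 14.3 V > 0.2 V confirms active-region operation.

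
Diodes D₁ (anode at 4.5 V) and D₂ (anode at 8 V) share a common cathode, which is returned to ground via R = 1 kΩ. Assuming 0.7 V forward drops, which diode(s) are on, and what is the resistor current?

Assume both conduct. Then node N would need to be at both 4.5−0.7 = 3.8 V and 8−0.7 = 7.3 V, which is impossible.
Assume only D₂ conducts: V_N = 8 − 0.7 = 7.3 V, so I_R = 7.3/1 = 7.3 mA.
Check D₁: its anode-to-cathode voltage is 4.5 − 7.3 = -2.8 V < 0.7 V, so it is off. The assumption is consistent.

Only D₂ conducts; I_R ≈ 7.3 mA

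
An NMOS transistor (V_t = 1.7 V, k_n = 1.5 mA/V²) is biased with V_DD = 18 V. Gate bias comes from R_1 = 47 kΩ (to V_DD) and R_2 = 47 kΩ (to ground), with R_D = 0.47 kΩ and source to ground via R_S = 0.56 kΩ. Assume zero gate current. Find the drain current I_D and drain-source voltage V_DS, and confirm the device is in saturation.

I_D ≈ 7.4 mA, V_DS ≈ 10 V

V_G = V_DD·R_2/(R_1+R_2) = 18×47/94 = 9 V.
Assume saturation: I_D = (k_n/2)(V_GS − V_t)² with V_GS = V_G − I_D·R_S = 9 − 0.56·I_D.
Substituting gives 0.235·I_D² − 7.13·I_D + 40 = 0, with roots I_D = 7.42 or 22.9 mA.
The root I_D = 22.9 mA gives V_GS = -3.83 V ≤ V_t, so take I_D = 7.42 mA.
Then V_GS = 4.85 V and V_DS = V_DD − I_D(R_D+R_S) = 18 − 7.42×1.03 = 10.4 V.
Saturation requires V_DS ≥ V_GS − V_t = 3.15 V; 10.4 ≥ 3.15 ✓.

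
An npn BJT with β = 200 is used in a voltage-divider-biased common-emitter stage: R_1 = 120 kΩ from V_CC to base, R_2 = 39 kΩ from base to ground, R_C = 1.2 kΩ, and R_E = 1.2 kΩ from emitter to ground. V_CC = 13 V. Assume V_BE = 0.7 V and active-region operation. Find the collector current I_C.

Thevenize the base divider: V_Th = V_CC·R_2/(R_1+R_2) = 13×39/159 = 3.19 V, R_Th = R_1‖R_2 = 29.4 kΩ.
Base-emitter loop: V_Th = I_B·R_Th + V_BE + (β+1)I_B·R_E, so I_B = (3.19 − 0.7) / (29.4 + 201×1.2) = 0.0092 mA.
I_C = β·I_B = 200×0.0092 = 1.84 mA, and I_E = (β+1)I_B = 1.85 mA.
V_CE = V_CC − I_C·R_C − I_E·R_E = 13 − 1.84×1.2 − 1.85×1.2 = 8.58 V.
V_CE = 8.58 V > 0.2 V confirms active-region operation.

I_C ≈ 1.8 mA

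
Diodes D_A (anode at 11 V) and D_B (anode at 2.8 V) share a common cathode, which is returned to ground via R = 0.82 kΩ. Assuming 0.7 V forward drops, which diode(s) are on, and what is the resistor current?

Only D_A conducts; I_R ≈ 13 mA

Assume both conduct. Then node N would need to be at both 11−0.7 = 10.3 V and 2.8−0.7 = 2.1 V, which is impossible.
Assume only D_A conducts: V_N = 11 − 0.7 = 10.3 V, so I_R = 10.3/0.82 = 12.6 mA.
Check D_B: its anode-to-cathode voltage is 2.8 − 10.3 = -7.5 V < 0.7 V, so it is off. The assumption is consistent.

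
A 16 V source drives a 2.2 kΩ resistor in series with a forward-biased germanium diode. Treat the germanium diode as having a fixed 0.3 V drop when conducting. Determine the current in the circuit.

KVL around the loop: 16 = V_D + I·R = 0.3 + I × 2.2 kΩ.
So I = (16 − 0.3) / 2.2 kΩ = 15.7 / 2.2 = 7.14 mA.

I ≈ 7.1 mA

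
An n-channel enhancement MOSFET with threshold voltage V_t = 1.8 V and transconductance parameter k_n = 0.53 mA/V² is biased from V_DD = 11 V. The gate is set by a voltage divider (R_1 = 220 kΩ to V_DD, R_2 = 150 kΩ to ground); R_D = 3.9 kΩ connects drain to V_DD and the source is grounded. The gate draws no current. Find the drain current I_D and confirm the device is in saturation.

I_D ≈ 1.9 mA

V_G = V_DD·R_2/(R_1+R_2) = 11×150/370 = 4.46 V. With the source grounded, V_GS = V_G = 4.46 V.
Assume saturation: I_D = (k_n/2)(V_GS − V_t)² = (0.53/2)×(4.46 − 1.8)² = 0.265×2.66² = 1.87 mA.
V_DS = V_DD − I_D·R_D = 11 − 1.87×3.9 = 3.69 V.
Saturation requires V_DS ≥ V_GS − V_t = 2.66 V; 3.69 ≥ 2.66 ✓.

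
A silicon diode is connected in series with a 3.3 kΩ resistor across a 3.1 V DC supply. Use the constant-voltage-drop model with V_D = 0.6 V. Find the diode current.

KVL around the loop: 3.1 = V_D + I·R = 0.6 + I × 3.3 kΩ.
So I = (3.1 − 0.6) / 3.3 kΩ = 2.5 / 3.3 = 0.758 mA.

I ≈ 0.76 mA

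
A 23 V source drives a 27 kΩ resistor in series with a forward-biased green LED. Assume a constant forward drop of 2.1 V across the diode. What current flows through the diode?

I ≈ 0.77 mA

KVL around the loop: 23 = V_D + I·R = 2.1 + I × 27 kΩ.
So I = (23 − 2.1) / 27 kΩ = 20.9 / 27 = 0.774 mA.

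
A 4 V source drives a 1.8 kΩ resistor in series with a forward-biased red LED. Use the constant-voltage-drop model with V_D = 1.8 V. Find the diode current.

I ≈ 1.2 mA

KVL around the loop: 4 = V_D + I·R = 1.8 + I × 1.8 kΩ.
So I = (4 − 1.8) / 1.8 kΩ = 2.2 / 1.8 = 1.22 mA.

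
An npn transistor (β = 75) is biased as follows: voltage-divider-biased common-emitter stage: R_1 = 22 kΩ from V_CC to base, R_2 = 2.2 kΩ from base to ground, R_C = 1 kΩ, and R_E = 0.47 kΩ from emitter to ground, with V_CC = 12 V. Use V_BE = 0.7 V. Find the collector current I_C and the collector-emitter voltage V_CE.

I_C ≈ 0.78 mA, V_CE ≈ 11 V

Thevenize the base divider: V_Th = V_CC·R_2/(R_1+R_2) = 12×2.2/24.2 = 1.09 V, R_Th = R_1‖R_2 = 2 kΩ.
Base-emitter loop: V_Th = I_B·R_Th + V_BE + (β+1)I_B·R_E, so I_B = (1.09 − 0.7) / (2 + 76×0.47) = 0.0104 mA.
I_C = β·I_B = 75×0.0104 = 0.777 mA, and I_E = (β+1)I_B = 0.788 mA.
V_CE = V_CC − I_C·R_C − I_E·R_E = 12 − 0.777×1 − 0.788×0.47 = 10.9 V.
V_CE = 10.9 V > 0.2 V confirms active-region operation.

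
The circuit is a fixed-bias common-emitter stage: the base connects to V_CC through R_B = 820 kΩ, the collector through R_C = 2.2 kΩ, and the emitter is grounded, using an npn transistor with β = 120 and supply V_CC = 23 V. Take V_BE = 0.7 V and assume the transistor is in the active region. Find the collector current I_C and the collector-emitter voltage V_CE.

I_C ≈ 3.3 mA, V_CE ≈ 16 V

Base loop: V_CC = I_B·R_B + V_BE, so I_B = (23 − 0.7)/820 kΩ = 0.0272 mA.
In the active region I_C = β·I_B = 120 × 0.0272 = 3.26 mA.
Collector loop: V_CE = V_CC − I_C·R_C = 23 − 3.26×2.2 = 15.8 V.
Since V_CE = 15.8 V > V_CE(sat) ≈ 0.2 V, the transistor is in the active region as assumed.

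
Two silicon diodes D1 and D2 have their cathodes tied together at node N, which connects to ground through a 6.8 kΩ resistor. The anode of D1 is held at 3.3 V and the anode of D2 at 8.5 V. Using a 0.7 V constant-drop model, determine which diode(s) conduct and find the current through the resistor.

Assume both conduct. Then node N would need to be at both 3.3−0.7 = 2.6 V and 8.5−0.7 = 7.8 V, which is impossible.
Assume only D2 conducts: V_N = 8.5 − 0.7 = 7.8 V, so I_R = 7.8/6.8 = 1.15 mA.
Check D1: its anode-to-cathode voltage is 3.3 − 7.8 = -4.5 V < 0.7 V, so it is off. The assumption is consistent.

Only D2 conducts; I_R ≈ 1.1 mA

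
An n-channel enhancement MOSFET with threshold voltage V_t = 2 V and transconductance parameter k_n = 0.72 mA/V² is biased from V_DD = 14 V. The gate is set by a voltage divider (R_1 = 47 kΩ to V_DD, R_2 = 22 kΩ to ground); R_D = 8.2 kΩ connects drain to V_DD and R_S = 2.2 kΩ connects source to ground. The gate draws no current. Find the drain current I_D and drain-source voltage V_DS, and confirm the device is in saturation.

I_D ≈ 0.56 mA, V_DS ≈ 8.2 V

V_G = V_DD·R_2/(R_1+R_2) = 14×22/69 = 4.46 V.
Assume saturation: I_D = (k_n/2)(V_GS − V_t)² with V_GS = V_G − I_D·R_S = 4.46 − 2.2·I_D.
Substituting gives 1.74·I_D² − 4.9·I_D + 2.19 = 0, with roots I_D = 0.555 or 2.26 mA.
The root I_D = 2.26 mA gives V_GS = -0.505 V ≤ V_t, so take I_D = 0.555 mA.
Then V_GS = 3.24 V and V_DS = V_DD − I_D(R_D+R_S) = 14 − 0.555×10.4 = 8.22 V.
Saturation requires V_DS ≥ V_GS − V_t = 1.24 V; 8.22 ≥ 1.24 ✓.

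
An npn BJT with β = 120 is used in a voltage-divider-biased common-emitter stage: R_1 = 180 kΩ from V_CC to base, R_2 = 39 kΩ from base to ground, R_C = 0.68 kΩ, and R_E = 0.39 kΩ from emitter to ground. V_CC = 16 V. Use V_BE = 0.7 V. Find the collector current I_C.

I_C ≈ 3.3 mA

Thevenize the base divider: V_Th = V_CC·R_2/(R_1+R_2) = 16×39/219 = 2.85 V, R_Th = R_1‖R_2 = 32.1 kΩ.
Base-emitter loop: V_Th = I_B·R_Th + V_BE + (β+1)I_B·R_E, so I_B = (2.85 − 0.7) / (32.1 + 121×0.39) = 0.0271 mA.
I_C = β·I_B = 120×0.0271 = 3.25 mA, and I_E = (β+1)I_B = 3.28 mA.
V_CE = V_CC − I_C·R_C − I_E·R_E = 16 − 3.25×0.68 − 3.28×0.39 = 12.5 V.
V_CE = 12.5 V > 0.2 V confirms active-region operation.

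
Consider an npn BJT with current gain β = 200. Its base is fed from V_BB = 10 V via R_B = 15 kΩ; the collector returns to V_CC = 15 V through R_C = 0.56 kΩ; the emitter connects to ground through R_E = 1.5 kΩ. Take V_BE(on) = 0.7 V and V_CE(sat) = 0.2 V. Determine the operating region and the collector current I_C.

Assume active. Base-emitter loop: I_B = (V_BB − V_BE)/(R_B + (β+1)R_E) = (10 − 0.7)/(15 + 201×1.5) = 0.0294 mA.
I_C = β·I_B = 200×0.0294 = 5.88 mA.
V_CE = V_CC − I_C·R_C − I_E·R_E = 15 − 5.88×0.56 − 5.91×1.5 = 2.85 V > V_CE(sat), so the active-region assumption holds.

active; I_C ≈ 5.9 mA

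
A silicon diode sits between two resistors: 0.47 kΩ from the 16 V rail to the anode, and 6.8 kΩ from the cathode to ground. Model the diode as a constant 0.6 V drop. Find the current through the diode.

I ≈ 2.1 mA

The two resistors are in series with the diode, so KVL gives 16 = I·0.47 + 0.6 + I·6.8.
I = (16 − 0.6) / (0.47 + 6.8) kΩ = 15.4 / 7.27 = 2.12 mA.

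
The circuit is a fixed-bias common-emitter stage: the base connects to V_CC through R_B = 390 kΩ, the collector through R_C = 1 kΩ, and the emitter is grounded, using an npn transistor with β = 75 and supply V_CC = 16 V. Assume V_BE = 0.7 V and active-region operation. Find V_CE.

Base loop: V_CC = I_B·R_B + V_BE, so I_B = (16 − 0.7)/390 kΩ = 0.0392 mA.
In the active region I_C = β·I_B = 75 × 0.0392 = 2.94 mA.
Collector loop: V_CE = V_CC − I_C·R_C = 16 − 2.94×1 = 13.1 V.
Since V_CE = 13.1 V > V_CE(sat) ≈ 0.2 V, the transistor is in the active region as assumed.

V_CE ≈ 13 V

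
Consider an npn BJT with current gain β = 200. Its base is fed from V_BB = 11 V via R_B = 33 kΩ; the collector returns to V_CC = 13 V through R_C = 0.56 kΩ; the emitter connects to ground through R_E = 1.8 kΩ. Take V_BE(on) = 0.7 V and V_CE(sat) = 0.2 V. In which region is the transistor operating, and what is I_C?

Assume active. Base-emitter loop: I_B = (V_BB − V_BE)/(R_B + (β+1)R_E) = (11 − 0.7)/(33 + 201×1.8) = 0.0261 mA.
I_C = β·I_B = 200×0.0261 = 5.22 mA.
V_CE = V_CC − I_C·R_C − I_E·R_E = 13 − 5.22×0.56 − 5.24×1.8 = 0.639 V > V_CE(sat), so the active-region assumption holds.

active; I_C ≈ 5.2 mA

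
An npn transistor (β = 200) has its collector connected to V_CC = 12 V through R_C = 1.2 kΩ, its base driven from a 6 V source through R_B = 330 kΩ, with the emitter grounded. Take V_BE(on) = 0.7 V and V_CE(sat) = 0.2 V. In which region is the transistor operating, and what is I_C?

Assume active. Base-emitter loop: I_B = (V_BB − V_BE)/R_B = (6 − 0.7)/330 = 0.0161 mA.
I_C = β·I_B = 200×0.0161 = 3.21 mA.
V_CE = V_CC − I_C·R_C = 12 − 3.21×1.2 = 8.15 V > V_CE(sat), so the active-region assumption holds.

active; I_C ≈ 3.2 mA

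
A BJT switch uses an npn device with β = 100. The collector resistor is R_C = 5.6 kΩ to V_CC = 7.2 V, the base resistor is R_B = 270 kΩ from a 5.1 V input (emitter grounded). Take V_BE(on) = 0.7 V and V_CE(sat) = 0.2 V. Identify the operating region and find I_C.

saturation; I_C ≈ 1.2 mA

Assume active: I_B = (5.1 − 0.7)/270 = 0.0163 mA, giving I_C = β·I_B = 1.63 mA.
But then V_CE = 7.2 − 1.63×5.6 = -1.93 V < V_CE(sat) = 0.2 V — impossible in the active region.
So the transistor is saturated. With V_CE = 0.2 V, I_C = (V_CC − 0.2)/R_C = 7/5.6 = 1.25 mA.
Check: β·I_B = 1.63 mA > I_C = 1.25 mA, confirming saturation.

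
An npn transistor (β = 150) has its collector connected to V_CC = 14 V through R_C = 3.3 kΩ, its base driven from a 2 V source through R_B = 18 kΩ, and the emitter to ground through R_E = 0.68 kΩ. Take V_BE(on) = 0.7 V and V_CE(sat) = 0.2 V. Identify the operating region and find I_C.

active; I_C ≈ 1.6 mA

Assume active. Base-emitter loop: I_B = (V_BB − V_BE)/(R_B + (β+1)R_E) = (2 − 0.7)/(18 + 151×0.68) = 0.0108 mA.
I_C = β·I_B = 150×0.0108 = 1.62 mA.
V_CE = V_CC − I_C·R_C − I_E·R_E = 14 − 1.62×3.3 − 1.63×0.68 = 7.56 V > V_CE(sat), so the active-region assumption holds.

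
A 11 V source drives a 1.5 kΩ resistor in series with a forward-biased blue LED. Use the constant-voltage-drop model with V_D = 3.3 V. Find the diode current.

I ≈ 5.1 mA

KVL around the loop: 11 = V_D + I·R = 3.3 + I × 1.5 kΩ.
So I = (11 − 3.3) / 1.5 kΩ = 7.7 / 1.5 = 5.13 mA.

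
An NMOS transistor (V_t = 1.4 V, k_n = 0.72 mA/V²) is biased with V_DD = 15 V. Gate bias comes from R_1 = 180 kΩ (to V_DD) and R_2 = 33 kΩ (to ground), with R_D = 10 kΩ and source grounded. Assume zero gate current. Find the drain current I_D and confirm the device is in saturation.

V_G = V_DD·R_2/(R_1+R_2) = 15×33/213 = 2.32 V. With the source grounded, V_GS = V_G = 2.32 V.
Assume saturation: I_D = (k_n/2)(V_GS − V_t)² = (0.72/2)×(2.32 − 1.4)² = 0.36×0.924² = 0.307 mA.
V_DS = V_DD − I_D·R_D = 15 − 0.307×10 = 11.9 V.
Saturation requires V_DS ≥ V_GS − V_t = 0.924 V; 11.9 ≥ 0.924 ✓.

I_D ≈ 0.31 mA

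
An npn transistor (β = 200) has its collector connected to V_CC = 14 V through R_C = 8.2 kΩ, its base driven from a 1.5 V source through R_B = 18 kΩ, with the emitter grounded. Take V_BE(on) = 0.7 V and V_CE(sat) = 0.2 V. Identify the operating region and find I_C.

saturation; I_C ≈ 1.7 mA

Assume active: I_B = (1.5 − 0.7)/18 = 0.0444 mA, giving I_C = β·I_B = 8.89 mA.
But then V_CE = 14 − 8.89×8.2 = -58.9 V < V_CE(sat) = 0.2 V — impossible in the active region.
So the transistor is saturated. With V_CE = 0.2 V, I_C = (V_CC − 0.2)/R_C = 13.8/8.2 = 1.68 mA.
Check: β·I_B = 8.89 mA > I_C = 1.68 mA, confirming saturation.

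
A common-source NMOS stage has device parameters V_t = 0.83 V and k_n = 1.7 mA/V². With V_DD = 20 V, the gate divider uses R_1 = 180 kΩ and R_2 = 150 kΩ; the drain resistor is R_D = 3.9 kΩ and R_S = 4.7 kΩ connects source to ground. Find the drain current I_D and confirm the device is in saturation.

I_D ≈ 1.5 mA

V_G = V_DD·R_2/(R_1+R_2) = 20×150/330 = 9.09 V.
Assume saturation: I_D = (k_n/2)(V_GS − V_t)² with V_GS = V_G − I_D·R_S = 9.09 − 4.7·I_D.
Substituting gives 18.8·I_D² − 67·I_D + 58 = 0, with roots I_D = 1.48 or 2.09 mA.
The root I_D = 2.09 mA gives V_GS = -0.739 V ≤ V_t, so take I_D = 1.48 mA.
Then V_GS = 2.15 V and V_DS = V_DD − I_D(R_D+R_S) = 20 − 1.48×8.6 = 7.3 V.
Saturation requires V_DS ≥ V_GS − V_t = 1.32 V; 7.3 ≥ 1.32 ✓.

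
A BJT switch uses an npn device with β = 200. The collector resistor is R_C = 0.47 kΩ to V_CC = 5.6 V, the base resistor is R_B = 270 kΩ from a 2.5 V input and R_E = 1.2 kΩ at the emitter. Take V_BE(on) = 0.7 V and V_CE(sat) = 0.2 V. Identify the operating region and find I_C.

Assume active. Base-emitter loop: I_B = (V_BB − V_BE)/(R_B + (β+1)R_E) = (2.5 − 0.7)/(270 + 201×1.2) = 0.00352 mA.
I_C = β·I_B = 200×0.00352 = 0.704 mA.
V_CE = V_CC − I_C·R_C − I_E·R_E = 5.6 − 0.704×0.47 − 0.708×1.2 = 4.42 V > V_CE(sat), so the active-region assumption holds.

active; I_C ≈ 0.7 mA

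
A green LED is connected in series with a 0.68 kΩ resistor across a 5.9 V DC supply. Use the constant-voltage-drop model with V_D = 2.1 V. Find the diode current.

KVL around the loop: 5.9 = V_D + I·R = 2.1 + I × 0.68 kΩ.
So I = (5.9 − 2.1) / 0.68 kΩ = 3.8 / 0.68 = 5.59 mA.

I ≈ 5.6 mA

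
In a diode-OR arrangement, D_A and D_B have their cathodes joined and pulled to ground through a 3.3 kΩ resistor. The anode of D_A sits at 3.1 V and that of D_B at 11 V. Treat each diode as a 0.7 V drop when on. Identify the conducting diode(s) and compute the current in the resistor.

Assume both conduct. Then node N would need to be at both 3.1−0.7 = 2.4 V and 11−0.7 = 10.3 V, which is impossible.
Assume only D_B conducts: V_N = 11 − 0.7 = 10.3 V, so I_R = 10.3/3.3 = 3.12 mA.
Check D_A: its anode-to-cathode voltage is 3.1 − 10.3 = -7.2 V < 0.7 V, so it is off. The assumption is consistent.

Only D_B conducts; I_R ≈ 3.1 mA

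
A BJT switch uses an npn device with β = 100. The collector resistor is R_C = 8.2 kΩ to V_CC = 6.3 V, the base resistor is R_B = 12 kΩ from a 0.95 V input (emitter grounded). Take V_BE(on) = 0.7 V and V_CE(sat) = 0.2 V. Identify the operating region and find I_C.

Assume active: I_B = (0.95 − 0.7)/12 = 0.0208 mA, giving I_C = β·I_B = 2.08 mA.
But then V_CE = 6.3 − 2.08×8.2 = -10.8 V < V_CE(sat) = 0.2 V — impossible in the active region.
So the transistor is saturated. With V_CE = 0.2 V, I_C = (V_CC − 0.2)/R_C = 6.1/8.2 = 0.744 mA.
Check: β·I_B = 2.08 mA > I_C = 0.744 mA, confirming saturation.

saturation; I_C ≈ 0.74 mA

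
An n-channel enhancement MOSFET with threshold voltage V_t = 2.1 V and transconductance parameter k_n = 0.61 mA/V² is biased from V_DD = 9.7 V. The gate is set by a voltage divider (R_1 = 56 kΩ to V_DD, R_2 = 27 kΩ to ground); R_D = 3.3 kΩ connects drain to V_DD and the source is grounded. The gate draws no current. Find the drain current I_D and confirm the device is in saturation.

V_G = V_DD·R_2/(R_1+R_2) = 9.7×27/83 = 3.16 V. With the source grounded, V_GS = V_G = 3.16 V.
Assume saturation: I_D = (k_n/2)(V_GS − V_t)² = (0.61/2)×(3.16 − 2.1)² = 0.305×1.06² = 0.34 mA.
V_DS = V_DD − I_D·R_D = 9.7 − 0.34×3.3 = 8.58 V.
Saturation requires V_DS ≥ V_GS − V_t = 1.06 V; 8.58 ≥ 1.06 ✓.

I_D ≈ 0.34 mA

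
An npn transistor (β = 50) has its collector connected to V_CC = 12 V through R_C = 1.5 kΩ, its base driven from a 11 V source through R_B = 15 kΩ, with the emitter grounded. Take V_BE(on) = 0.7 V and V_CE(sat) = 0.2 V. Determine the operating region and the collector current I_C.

Assume active: I_B = (11 − 0.7)/15 = 0.687 mA, giving I_C = β·I_B = 34.3 mA.
But then V_CE = 12 − 34.3×1.5 = -39.5 V < V_CE(sat) = 0.2 V — impossible in the active region.
So the transistor is saturated. With V_CE = 0.2 V, I_C = (V_CC − 0.2)/R_C = 11.8/1.5 = 7.87 mA.
Check: β·I_B = 34.3 mA > I_C = 7.87 mA, confirming saturation.

saturation; I_C ≈ 7.9 mA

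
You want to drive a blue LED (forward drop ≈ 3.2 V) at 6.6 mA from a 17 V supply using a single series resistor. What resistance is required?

The resistor drops V_S − V_D = 17 − 3.2 = 13.8 V at 6.6 mA.
R = 13.8 V / 6.6 mA = 2.09 kΩ.

R ≈ 2.1 kΩ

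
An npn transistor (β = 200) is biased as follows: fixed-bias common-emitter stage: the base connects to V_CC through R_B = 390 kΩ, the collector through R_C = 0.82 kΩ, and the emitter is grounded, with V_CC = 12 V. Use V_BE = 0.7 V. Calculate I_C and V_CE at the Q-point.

I_C ≈ 5.8 mA, V_CE ≈ 7.2 V

Base loop: V_CC = I_B·R_B + V_BE, so I_B = (12 − 0.7)/390 kΩ = 0.029 mA.
In the active region I_C = β·I_B = 200 × 0.029 = 5.79 mA.
Collector loop: V_CE = V_CC − I_C·R_C = 12 − 5.79×0.82 = 7.25 V.
Since V_CE = 7.25 V > V_CE(sat) ≈ 0.2 V, the transistor is in the active region as assumed.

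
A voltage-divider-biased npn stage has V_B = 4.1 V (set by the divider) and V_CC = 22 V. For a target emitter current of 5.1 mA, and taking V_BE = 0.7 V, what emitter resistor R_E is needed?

R_E ≈ 0.67 kΩ

V_E = V_B − V_BE = 4.1 − 0.7 = 3.4 V.
R_E = V_E / I_E = 3.4 / 5.1 = 0.667 kΩ.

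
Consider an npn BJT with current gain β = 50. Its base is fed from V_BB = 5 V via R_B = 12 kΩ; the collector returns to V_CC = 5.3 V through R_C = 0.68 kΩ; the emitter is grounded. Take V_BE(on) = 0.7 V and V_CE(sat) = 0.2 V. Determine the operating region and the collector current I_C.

Assume active: I_B = (5 − 0.7)/12 = 0.358 mA, giving I_C = β·I_B = 17.9 mA.
But then V_CE = 5.3 − 17.9×0.68 = -6.88 V < V_CE(sat) = 0.2 V — impossible in the active region.
So the transistor is saturated. With V_CE = 0.2 V, I_C = (V_CC − 0.2)/R_C = 5.1/0.68 = 7.5 mA.
Check: β·I_B = 17.9 mA > I_C = 7.5 mA, confirming saturation.

saturation; I_C ≈ 7.5 mA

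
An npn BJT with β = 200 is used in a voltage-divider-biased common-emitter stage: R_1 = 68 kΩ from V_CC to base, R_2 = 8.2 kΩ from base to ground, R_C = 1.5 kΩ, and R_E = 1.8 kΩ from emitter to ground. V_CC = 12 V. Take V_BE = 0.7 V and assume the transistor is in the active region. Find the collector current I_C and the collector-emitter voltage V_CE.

Thevenize the base divider: V_Th = V_CC·R_2/(R_1+R_2) = 12×8.2/76.2 = 1.29 V, R_Th = R_1‖R_2 = 7.32 kΩ.
Base-emitter loop: V_Th = I_B·R_Th + V_BE + (β+1)I_B·R_E, so I_B = (1.29 − 0.7) / (7.32 + 201×1.8) = 0.0016 mA.
I_C = β·I_B = 200×0.0016 = 0.32 mA, and I_E = (β+1)I_B = 0.322 mA.
V_CE = V_CC − I_C·R_C − I_E·R_E = 12 − 0.32×1.5 − 0.322×1.8 = 10.9 V.
V_CE = 10.9 V > 0.2 V confirms active-region operation.

I_C ≈ 0.32 mA, V_CE ≈ 11 V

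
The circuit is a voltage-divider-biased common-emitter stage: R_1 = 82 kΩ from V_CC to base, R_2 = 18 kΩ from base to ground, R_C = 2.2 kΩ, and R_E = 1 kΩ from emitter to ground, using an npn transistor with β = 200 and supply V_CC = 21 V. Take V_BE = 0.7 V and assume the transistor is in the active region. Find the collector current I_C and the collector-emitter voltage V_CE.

I_C ≈ 2.9 mA, V_CE ≈ 12 V

Thevenize the base divider: V_Th = V_CC·R_2/(R_1+R_2) = 21×18/100 = 3.78 V, R_Th = R_1‖R_2 = 14.8 kΩ.
Base-emitter loop: V_Th = I_B·R_Th + V_BE + (β+1)I_B·R_E, so I_B = (3.78 − 0.7) / (14.8 + 201×1) = 0.0143 mA.
I_C = β·I_B = 200×0.0143 = 2.86 mA, and I_E = (β+1)I_B = 2.87 mA.
V_CE = V_CC − I_C·R_C − I_E·R_E = 21 − 2.86×2.2 − 2.87×1 = 11.8 V.
V_CE = 11.8 V > 0.2 V confirms active-region operation.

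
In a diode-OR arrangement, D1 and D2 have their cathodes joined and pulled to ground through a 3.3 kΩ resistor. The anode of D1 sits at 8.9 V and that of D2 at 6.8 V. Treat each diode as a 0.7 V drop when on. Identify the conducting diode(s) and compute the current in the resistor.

Only D1 conducts; I_R ≈ 2.5 mA

Assume both conduct. Then node N would need to be at both 8.9−0.7 = 8.2 V and 6.8−0.7 = 6.1 V, which is impossible.
Assume only D1 conducts: V_N = 8.9 − 0.7 = 8.2 V, so I_R = 8.2/3.3 = 2.48 mA.
Check D2: its anode-to-cathode voltage is 6.8 − 8.2 = -1.4 V < 0.7 V, so it is off. The assumption is consistent.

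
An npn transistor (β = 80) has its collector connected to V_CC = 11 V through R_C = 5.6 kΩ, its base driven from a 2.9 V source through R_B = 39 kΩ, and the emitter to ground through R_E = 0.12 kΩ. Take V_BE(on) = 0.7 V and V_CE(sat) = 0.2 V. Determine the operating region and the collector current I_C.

Assume active: I_B = (2.9 − 0.7)/(39 + 81×0.12) = 0.0452 mA, I_C = β·I_B = 3.61 mA.
Then V_CE = 11 − 3.61×5.6 − 3.66×0.12 = -9.67 V < 0.2 V — the active assumption fails.
Re-solve with V_CE = 0.2 V. KCL at the emitter: V_E/R_E = (V_BB−0.7−V_E)/R_B + (V_CC−0.2−V_E)/R_C, giving V_E = 0.233 V.
I_C = (V_CC − 0.2 − V_E)/R_C = (10.8 − 0.233)/5.6 = 1.89 mA.
Check: I_B = (2.2 − 0.233)/39 = 0.0504 mA, and β·I_B = 4.04 mA > I_C, confirming saturation.

saturation; I_C ≈ 1.9 mA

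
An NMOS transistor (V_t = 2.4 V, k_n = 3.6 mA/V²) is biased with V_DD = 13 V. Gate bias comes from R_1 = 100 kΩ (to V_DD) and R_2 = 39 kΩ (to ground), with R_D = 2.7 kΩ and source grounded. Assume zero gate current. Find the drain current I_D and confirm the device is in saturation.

I_D ≈ 2.8 mA

V_G = V_DD·R_2/(R_1+R_2) = 13×39/139 = 3.65 V. With the source grounded, V_GS = V_G = 3.65 V.
Assume saturation: I_D = (k_n/2)(V_GS − V_t)² = (3.6/2)×(3.65 − 2.4)² = 1.8×1.25² = 2.8 mA.
V_DS = V_DD − I_D·R_D = 13 − 2.8×2.7 = 5.44 V.
Saturation requires V_DS ≥ V_GS − V_t = 1.25 V; 5.44 ≥ 1.25 ✓.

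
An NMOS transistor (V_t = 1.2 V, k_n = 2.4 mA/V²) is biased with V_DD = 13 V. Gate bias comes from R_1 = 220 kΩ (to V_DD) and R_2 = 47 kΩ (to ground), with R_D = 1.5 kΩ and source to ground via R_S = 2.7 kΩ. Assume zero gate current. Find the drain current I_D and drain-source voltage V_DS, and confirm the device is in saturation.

V_G = V_DD·R_2/(R_1+R_2) = 13×47/267 = 2.29 V.
Assume saturation: I_D = (k_n/2)(V_GS − V_t)² with V_GS = V_G − I_D·R_S = 2.29 − 2.7·I_D.
Substituting gives 8.75·I_D² − 8.05·I_D + 1.42 = 0, with roots I_D = 0.238 or 0.682 mA.
The root I_D = 0.682 mA gives V_GS = 0.446 V ≤ V_t, so take I_D = 0.238 mA.
Then V_GS = 1.65 V and V_DS = V_DD − I_D(R_D+R_S) = 13 − 0.238×4.2 = 12 V.
Saturation requires V_DS ≥ V_GS − V_t = 0.445 V; 12 ≥ 0.445 ✓.

I_D ≈ 0.24 mA, V_DS ≈ 12 V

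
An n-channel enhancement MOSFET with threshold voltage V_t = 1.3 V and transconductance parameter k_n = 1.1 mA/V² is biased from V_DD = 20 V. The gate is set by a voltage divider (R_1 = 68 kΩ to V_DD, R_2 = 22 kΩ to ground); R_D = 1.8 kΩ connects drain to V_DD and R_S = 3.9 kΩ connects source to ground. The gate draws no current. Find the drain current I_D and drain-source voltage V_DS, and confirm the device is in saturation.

I_D ≈ 0.64 mA, V_DS ≈ 16 V

V_G = V_DD·R_2/(R_1+R_2) = 20×22/90 = 4.89 V.
Assume saturation: I_D = (k_n/2)(V_GS − V_t)² with V_GS = V_G − I_D·R_S = 4.89 − 3.9·I_D.
Substituting gives 8.37·I_D² − 16.4·I_D + 7.08 = 0, with roots I_D = 0.643 or 1.32 mA.
The root I_D = 1.32 mA gives V_GS = -0.247 V ≤ V_t, so take I_D = 0.643 mA.
Then V_GS = 2.38 V and V_DS = V_DD − I_D(R_D+R_S) = 20 − 0.643×5.7 = 16.3 V.
Saturation requires V_DS ≥ V_GS − V_t = 1.08 V; 16.3 ≥ 1.08 ✓.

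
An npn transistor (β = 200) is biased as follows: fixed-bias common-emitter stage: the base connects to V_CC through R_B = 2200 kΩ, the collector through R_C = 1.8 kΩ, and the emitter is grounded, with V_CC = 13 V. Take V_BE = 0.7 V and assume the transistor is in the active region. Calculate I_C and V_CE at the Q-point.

I_C ≈ 1.1 mA, V_CE ≈ 11 V

Base loop: V_CC = I_B·R_B + V_BE, so I_B = (13 − 0.7)/2200 kΩ = 0.00559 mA.
In the active region I_C = β·I_B = 200 × 0.00559 = 1.12 mA.
Collector loop: V_CE = V_CC − I_C·R_C = 13 − 1.12×1.8 = 11 V.
Since V_CE = 11 V > V_CE(sat) ≈ 0.2 V, the transistor is in the active region as assumed.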